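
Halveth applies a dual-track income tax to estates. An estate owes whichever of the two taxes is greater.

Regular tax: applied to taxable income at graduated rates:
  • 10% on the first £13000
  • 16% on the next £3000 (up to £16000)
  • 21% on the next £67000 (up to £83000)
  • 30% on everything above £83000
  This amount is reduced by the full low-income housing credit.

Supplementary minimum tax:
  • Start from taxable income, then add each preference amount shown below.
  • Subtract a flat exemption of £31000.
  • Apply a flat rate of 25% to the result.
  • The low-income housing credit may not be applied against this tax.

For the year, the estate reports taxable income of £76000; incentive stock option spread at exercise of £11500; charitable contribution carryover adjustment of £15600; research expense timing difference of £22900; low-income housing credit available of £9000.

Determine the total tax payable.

£23750

Regular tax:
  £13000 × 10% = £1300
  £3000 × 16% = £480
  £60000 × 21% = £12600
  → £14380
  Less low-income housing credit £9000 → £5380

Supplementary minimum tax:
  Adjusted income: £76000 + £11500 + £15600 + £22900 = £126000
  Less exemption £31000 → base £95000
  £95000 × 25% = £23750

£23750 > £5380, so the supplementary minimum tax is the binding amount.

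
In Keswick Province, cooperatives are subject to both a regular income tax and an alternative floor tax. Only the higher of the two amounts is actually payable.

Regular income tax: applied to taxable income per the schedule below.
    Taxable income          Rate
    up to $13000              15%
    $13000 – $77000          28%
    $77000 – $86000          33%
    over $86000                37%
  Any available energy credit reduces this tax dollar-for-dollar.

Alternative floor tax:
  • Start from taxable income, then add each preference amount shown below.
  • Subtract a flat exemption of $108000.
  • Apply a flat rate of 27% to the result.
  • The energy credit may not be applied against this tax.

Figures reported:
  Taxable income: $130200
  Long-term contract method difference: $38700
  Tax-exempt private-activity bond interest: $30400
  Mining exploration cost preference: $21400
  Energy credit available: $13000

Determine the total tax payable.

$30429

Regular income tax:
  $13000 × 15% = $1950
  $64000 × 28% = $17920
  $9000 × 33% = $2970
  $44200 × 37% = $16354
  → $39194
  Less energy credit $13000 → $26194

Alternative floor tax:
  Adjusted income: $130200 + $38700 + $30400 + $21400 = $220700
  Less exemption $108000 → base $112700
  $112700 × 27% = $30429

$30429 > $26194, so the alternative floor tax is the binding amount.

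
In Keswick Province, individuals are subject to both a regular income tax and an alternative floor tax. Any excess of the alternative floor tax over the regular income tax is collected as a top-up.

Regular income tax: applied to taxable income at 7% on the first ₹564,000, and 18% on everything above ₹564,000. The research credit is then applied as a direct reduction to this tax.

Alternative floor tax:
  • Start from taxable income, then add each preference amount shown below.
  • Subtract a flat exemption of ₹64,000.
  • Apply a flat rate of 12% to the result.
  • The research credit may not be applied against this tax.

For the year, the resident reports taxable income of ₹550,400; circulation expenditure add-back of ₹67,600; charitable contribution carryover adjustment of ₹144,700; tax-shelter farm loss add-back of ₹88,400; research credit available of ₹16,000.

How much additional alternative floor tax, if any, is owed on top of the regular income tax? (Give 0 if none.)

Regular income tax:
  ₹550,400 × 7% = ₹38,528
  Less research credit ₹16,000 → ₹22,528

Alternative floor tax:
  Adjusted income: ₹550,400 + ₹67,600 + ₹144,700 + ₹88,400 = ₹851,100
  Less exemption ₹64,000 → base ₹787,100
  ₹787,100 × 12% = ₹94,452

Excess of alternative floor tax over regular income tax: ₹94,452 − ₹22,528 = ₹71,924.

₹71,924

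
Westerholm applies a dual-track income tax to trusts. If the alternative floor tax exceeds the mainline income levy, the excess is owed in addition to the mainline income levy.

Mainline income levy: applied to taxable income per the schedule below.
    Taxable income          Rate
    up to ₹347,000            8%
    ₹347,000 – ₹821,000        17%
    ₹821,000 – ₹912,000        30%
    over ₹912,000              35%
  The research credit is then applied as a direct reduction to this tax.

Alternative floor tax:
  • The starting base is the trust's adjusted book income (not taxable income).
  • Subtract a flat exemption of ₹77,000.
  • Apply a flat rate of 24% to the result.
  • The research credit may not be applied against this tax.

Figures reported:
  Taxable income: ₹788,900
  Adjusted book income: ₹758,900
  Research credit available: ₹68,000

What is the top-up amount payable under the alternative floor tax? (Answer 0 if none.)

₹128,773

Alternative floor tax:
  Base (adjusted book income): ₹758,900
  Less exemption ₹77,000 → base ₹681,900
  ₹681,900 × 24% = ₹163,656

Mainline income levy:
  ₹347,000 × 8% = ₹27,760
  ₹441,900 × 17% = ₹75,123
  → ₹102,883
  Less research credit ₹68,000 → ₹34,883

Excess of alternative floor tax over mainline income levy: ₹163,656 − ₹34,883 = ₹128,773.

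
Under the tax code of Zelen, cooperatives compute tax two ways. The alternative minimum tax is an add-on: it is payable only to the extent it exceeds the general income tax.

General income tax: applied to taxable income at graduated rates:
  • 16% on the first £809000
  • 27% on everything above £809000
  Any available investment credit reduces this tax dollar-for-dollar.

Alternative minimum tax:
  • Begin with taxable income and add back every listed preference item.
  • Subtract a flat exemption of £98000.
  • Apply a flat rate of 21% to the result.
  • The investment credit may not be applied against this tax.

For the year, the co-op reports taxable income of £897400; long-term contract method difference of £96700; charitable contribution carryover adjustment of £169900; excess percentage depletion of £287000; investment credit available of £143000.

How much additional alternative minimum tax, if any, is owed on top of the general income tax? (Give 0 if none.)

£273822

Alternative minimum tax:
  Adjusted income: £897400 + £96700 + £169900 + £287000 = £1451000
  Less exemption £98000 → base £1353000
  £1353000 × 21% = £284130

General income tax:
  £809000 × 16% = £129440
  £88400 × 27% = £23868
  → £153308
  Less investment credit £143000 → £10308

Excess of alternative minimum tax over general income tax: £284130 − £10308 = £273822.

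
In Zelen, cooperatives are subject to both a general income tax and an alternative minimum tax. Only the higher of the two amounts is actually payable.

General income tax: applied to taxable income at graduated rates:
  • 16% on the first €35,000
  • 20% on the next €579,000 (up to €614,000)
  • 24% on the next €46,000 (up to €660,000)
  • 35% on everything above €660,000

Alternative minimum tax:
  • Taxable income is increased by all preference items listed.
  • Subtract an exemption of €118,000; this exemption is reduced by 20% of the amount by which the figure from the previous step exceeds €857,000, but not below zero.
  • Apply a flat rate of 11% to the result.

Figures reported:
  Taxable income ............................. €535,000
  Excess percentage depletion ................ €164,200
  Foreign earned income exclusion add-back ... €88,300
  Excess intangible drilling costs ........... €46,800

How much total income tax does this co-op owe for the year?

General income tax:
  €35,000 × 16% = €5,600
  €500,000 × 20% = €100,000
  → €105,600

Alternative minimum tax:
  Adjusted income: €535,000 + €164,200 + €88,300 + €46,800 = €834,300
  Exemption: €834,300 ≤ €857,000, so full €118,000 applies
  Base: €834,300 − €118,000 = €716,300
  €716,300 × 11% = €78,793

€105,600 > €78,793, so the general income tax governs.

€105,600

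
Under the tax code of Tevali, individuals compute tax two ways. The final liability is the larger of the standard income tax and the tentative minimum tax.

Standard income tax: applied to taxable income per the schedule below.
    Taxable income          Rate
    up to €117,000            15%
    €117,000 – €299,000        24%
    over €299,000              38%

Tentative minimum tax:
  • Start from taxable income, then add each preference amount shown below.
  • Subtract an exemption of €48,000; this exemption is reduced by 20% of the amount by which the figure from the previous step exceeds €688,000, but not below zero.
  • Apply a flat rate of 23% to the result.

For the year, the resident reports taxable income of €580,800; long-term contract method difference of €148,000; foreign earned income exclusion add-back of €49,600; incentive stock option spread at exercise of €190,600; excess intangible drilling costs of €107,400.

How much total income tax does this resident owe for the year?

Tentative minimum tax:
  Adjusted income: €580,800 + €148,000 + €49,600 + €190,600 + €107,400 = €1,076,400
  Exemption: 20% × (€1,076,400 − €688,000) = €77,680 ≥ €48,000, so the exemption is fully phased out
  Base: €1,076,400 − €0 = €1,076,400
  €1,076,400 × 23% = €247,572

Standard income tax:
  €117,000 × 15% = €17,550
  €182,000 × 24% = €43,680
  €281,800 × 38% = €107,084
  → €168,314

€247,572 > €168,314, so the tentative minimum tax is the binding amount.

€247,572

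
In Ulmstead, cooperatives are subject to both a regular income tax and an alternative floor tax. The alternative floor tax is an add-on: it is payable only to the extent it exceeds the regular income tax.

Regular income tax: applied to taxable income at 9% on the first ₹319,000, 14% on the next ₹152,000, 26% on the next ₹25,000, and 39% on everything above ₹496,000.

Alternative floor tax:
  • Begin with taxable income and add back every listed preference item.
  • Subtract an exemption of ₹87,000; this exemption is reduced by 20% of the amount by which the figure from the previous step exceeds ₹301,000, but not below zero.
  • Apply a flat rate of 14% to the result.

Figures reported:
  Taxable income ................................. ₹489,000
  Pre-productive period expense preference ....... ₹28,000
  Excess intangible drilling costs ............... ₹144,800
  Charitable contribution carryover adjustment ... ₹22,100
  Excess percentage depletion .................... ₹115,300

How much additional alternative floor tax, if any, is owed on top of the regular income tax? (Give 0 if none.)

Alternative floor tax:
  Adjusted income: ₹489,000 + ₹28,000 + ₹144,800 + ₹22,100 + ₹115,300 = ₹799,200
  Exemption: 20% × (₹799,200 − ₹301,000) = ₹99,640 ≥ ₹87,000, so the exemption is fully phased out
  Base: ₹799,200 − ₹0 = ₹799,200
  ₹799,200 × 14% = ₹111,888

Regular income tax:
  ₹319,000 × 9% = ₹28,710
  ₹152,000 × 14% = ₹21,280
  ₹18,000 × 26% = ₹4,680
  → ₹54,670

Excess of alternative floor tax over regular income tax: ₹111,888 − ₹54,670 = ₹57,218.

₹57,218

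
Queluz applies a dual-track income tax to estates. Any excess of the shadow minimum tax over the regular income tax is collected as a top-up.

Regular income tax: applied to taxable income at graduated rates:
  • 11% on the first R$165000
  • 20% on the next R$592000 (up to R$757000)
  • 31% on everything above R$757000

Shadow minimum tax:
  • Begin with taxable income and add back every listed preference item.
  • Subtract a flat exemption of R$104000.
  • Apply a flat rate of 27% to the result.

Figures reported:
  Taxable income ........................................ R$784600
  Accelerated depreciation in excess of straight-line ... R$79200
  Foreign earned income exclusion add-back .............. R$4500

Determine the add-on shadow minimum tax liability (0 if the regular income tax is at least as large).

R$61255

Shadow minimum tax:
  Adjusted income: R$784600 + R$79200 + R$4500 = R$868300
  Less exemption R$104000 → base R$764300
  R$764300 × 27% = R$206361

Regular income tax:
  R$165000 × 11% = R$18150
  R$592000 × 20% = R$118400
  R$27600 × 31% = R$8556
  → R$145106

Excess of shadow minimum tax over regular income tax: R$206361 − R$145106 = R$61255.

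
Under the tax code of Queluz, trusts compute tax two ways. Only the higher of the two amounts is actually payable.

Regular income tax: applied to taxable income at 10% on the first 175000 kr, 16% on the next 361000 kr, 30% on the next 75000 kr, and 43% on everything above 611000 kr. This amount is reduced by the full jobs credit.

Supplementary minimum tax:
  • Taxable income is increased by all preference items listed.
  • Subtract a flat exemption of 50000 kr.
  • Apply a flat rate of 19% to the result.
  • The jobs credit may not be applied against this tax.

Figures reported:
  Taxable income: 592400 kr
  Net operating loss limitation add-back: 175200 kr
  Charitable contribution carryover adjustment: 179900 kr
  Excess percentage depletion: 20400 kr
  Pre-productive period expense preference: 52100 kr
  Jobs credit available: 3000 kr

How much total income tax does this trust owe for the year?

Regular income tax:
  175000 kr × 10% = 17500 kr
  361000 kr × 16% = 57760 kr
  56400 kr × 30% = 16920 kr
  → 92180 kr
  Less jobs credit 3000 kr → 89180 kr

Supplementary minimum tax:
  Adjusted income: 592400 kr + 175200 kr + 179900 kr + 20400 kr + 52100 kr = 1020000 kr
  Less exemption 50000 kr → base 970000 kr
  970000 kr × 19% = 184300 kr

184300 kr > 89180 kr, so the supplementary minimum tax is the binding amount.

184300 kr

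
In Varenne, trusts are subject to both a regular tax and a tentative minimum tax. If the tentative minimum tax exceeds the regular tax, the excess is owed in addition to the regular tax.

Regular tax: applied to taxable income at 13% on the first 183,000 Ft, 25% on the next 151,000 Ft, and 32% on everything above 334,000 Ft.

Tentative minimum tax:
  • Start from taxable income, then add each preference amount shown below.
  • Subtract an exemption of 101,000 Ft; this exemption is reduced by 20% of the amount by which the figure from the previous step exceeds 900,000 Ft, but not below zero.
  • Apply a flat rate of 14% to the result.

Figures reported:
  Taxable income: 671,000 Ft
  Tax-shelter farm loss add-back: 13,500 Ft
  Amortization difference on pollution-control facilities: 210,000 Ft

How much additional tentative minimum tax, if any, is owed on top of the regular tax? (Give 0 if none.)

Regular tax:
  183,000 Ft × 13% = 23,790 Ft
  151,000 Ft × 25% = 37,750 Ft
  337,000 Ft × 32% = 107,840 Ft
  → 169,380 Ft

Tentative minimum tax:
  Adjusted income: 671,000 Ft + 13,500 Ft + 210,000 Ft = 894,500 Ft
  Exemption: 894,500 Ft ≤ 900,000 Ft, so full 101,000 Ft applies
  Base: 894,500 Ft − 101,000 Ft = 793,500 Ft
  793,500 Ft × 14% = 111,090 Ft

111,090 Ft ≤ 169,380 Ft, so no add-on is due.

0 Ft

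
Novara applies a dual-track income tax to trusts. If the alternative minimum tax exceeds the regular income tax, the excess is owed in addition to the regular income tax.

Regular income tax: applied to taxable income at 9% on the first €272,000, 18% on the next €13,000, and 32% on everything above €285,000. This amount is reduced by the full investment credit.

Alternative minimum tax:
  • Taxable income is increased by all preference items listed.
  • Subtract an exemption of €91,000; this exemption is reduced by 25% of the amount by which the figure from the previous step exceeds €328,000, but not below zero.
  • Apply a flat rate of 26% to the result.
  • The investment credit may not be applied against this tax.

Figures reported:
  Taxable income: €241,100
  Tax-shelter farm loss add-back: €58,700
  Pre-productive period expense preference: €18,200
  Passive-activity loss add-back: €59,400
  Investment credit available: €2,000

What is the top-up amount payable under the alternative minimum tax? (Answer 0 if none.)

€57,976

Alternative minimum tax:
  Adjusted income: €241,100 + €58,700 + €18,200 + €59,400 = €377,400
  Exemption: €91,000 − 25% × (€377,400 − €328,000) = €91,000 − €12,350 = €78,650
  Base: €377,400 − €78,650 = €298,750
  €298,750 × 26% = €77,675

Regular income tax:
  €241,100 × 9% = €21,699
  Less investment credit €2,000 → €19,699

Excess of alternative minimum tax over regular income tax: €77,675 − €19,699 = €57,976.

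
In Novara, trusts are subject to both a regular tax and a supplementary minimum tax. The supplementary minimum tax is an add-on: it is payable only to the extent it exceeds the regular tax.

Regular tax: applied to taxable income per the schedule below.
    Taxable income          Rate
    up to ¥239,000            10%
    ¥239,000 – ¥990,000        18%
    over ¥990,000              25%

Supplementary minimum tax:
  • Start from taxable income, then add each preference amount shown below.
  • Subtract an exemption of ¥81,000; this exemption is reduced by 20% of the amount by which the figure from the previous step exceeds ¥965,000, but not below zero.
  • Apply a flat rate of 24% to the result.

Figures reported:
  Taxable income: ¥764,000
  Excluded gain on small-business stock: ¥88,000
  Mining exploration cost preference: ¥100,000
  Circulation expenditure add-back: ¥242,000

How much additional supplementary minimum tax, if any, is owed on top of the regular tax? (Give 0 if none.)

¥159,712

Supplementary minimum tax:
  Adjusted income: ¥764,000 + ¥88,000 + ¥100,000 + ¥242,000 = ¥1,194,000
  Exemption: ¥81,000 − 20% × (¥1,194,000 − ¥965,000) = ¥81,000 − ¥45,800 = ¥35,200
  Base: ¥1,194,000 − ¥35,200 = ¥1,158,800
  ¥1,158,800 × 24% = ¥278,112

Regular tax:
  ¥239,000 × 10% = ¥23,900
  ¥525,000 × 18% = ¥94,500
  → ¥118,400

Excess of supplementary minimum tax over regular tax: ¥278,112 − ¥118,400 = ¥159,712.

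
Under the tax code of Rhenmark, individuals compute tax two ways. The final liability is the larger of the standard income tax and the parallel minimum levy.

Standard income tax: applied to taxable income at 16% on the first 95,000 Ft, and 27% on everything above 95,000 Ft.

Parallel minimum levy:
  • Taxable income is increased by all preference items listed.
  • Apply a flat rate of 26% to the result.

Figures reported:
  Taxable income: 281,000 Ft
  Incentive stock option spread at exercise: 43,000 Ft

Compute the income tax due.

Standard income tax:
  95,000 Ft × 16% = 15,200 Ft
  186,000 Ft × 27% = 50,220 Ft
  → 65,420 Ft

Parallel minimum levy:
  Adjusted income: 281,000 Ft + 43,000 Ft = 324,000 Ft
  324,000 Ft × 26% = 84,240 Ft

84,240 Ft > 65,420 Ft, so the parallel minimum levy is the binding amount.

84,240 Ft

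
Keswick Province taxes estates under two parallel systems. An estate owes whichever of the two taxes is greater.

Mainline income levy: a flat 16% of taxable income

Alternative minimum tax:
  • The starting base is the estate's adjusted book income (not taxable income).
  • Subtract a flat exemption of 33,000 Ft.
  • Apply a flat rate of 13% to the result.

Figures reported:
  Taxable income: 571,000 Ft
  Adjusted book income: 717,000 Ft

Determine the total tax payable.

91,360 Ft

Mainline income levy:
  571,000 Ft × 16% = 91,360 Ft

Alternative minimum tax:
  Base (adjusted book income): 717,000 Ft
  Less exemption 33,000 Ft → base 684,000 Ft
  684,000 Ft × 13% = 88,920 Ft

91,360 Ft > 88,920 Ft, so the mainline income levy governs.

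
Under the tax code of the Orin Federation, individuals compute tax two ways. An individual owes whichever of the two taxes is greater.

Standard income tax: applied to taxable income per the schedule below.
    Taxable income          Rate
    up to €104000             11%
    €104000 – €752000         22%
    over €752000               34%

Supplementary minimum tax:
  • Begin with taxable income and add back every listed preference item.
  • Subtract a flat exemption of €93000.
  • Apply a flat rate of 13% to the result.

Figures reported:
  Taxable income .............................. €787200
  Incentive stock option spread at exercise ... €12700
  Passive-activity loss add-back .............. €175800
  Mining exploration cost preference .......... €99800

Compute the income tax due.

€165968

Standard income tax:
  €104000 × 11% = €11440
  €648000 × 22% = €142560
  €35200 × 34% = €11968
  → €165968

Supplementary minimum tax:
  Adjusted income: €787200 + €12700 + €175800 + €99800 = €1075500
  Less exemption €93000 → base €982500
  €982500 × 13% = €127725

€165968 > €127725, so the standard income tax governs.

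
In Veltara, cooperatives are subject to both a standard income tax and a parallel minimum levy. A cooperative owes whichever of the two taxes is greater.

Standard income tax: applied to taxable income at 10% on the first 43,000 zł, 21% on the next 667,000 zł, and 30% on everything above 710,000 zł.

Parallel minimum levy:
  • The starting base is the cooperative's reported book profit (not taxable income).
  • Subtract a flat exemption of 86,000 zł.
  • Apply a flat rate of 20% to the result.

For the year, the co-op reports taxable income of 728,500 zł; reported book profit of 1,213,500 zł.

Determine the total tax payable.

Parallel minimum levy:
  Base (reported book profit): 1,213,500 zł
  Less exemption 86,000 zł → base 1,127,500 zł
  1,127,500 zł × 20% = 225,500 zł

Standard income tax:
  43,000 zł × 10% = 4,300 zł
  667,000 zł × 21% = 140,070 zł
  18,500 zł × 30% = 5,550 zł
  → 149,920 zł

225,500 zł > 149,920 zł, so the parallel minimum levy is the binding amount.

225,500 zł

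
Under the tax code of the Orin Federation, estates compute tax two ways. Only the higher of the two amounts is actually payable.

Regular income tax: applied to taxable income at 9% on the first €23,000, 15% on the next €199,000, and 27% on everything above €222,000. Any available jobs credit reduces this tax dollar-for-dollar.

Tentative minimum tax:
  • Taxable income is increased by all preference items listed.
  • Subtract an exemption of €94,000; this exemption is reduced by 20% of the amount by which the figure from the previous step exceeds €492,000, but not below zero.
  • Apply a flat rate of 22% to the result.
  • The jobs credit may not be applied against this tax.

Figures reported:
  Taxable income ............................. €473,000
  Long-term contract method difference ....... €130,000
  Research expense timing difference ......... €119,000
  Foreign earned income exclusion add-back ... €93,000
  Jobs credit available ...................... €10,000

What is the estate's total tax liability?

€172,832

Regular income tax:
  €23,000 × 9% = €2,070
  €199,000 × 15% = €29,850
  €251,000 × 27% = €67,770
  → €99,690
  Less jobs credit €10,000 → €89,690

Tentative minimum tax:
  Adjusted income: €473,000 + €130,000 + €119,000 + €93,000 = €815,000
  Exemption: €94,000 − 20% × (€815,000 − €492,000) = €94,000 − €64,600 = €29,400
  Base: €815,000 − €29,400 = €785,600
  €785,600 × 22% = €172,832

€172,832 > €89,690, so the tentative minimum tax is the binding amount.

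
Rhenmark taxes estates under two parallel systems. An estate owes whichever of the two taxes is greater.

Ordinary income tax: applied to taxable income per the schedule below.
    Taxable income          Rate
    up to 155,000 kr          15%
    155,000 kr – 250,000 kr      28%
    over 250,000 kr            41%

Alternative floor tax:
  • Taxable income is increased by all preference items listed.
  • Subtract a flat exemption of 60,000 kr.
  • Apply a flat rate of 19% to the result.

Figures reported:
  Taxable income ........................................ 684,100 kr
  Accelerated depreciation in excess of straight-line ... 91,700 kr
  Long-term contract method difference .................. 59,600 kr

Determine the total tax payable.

Alternative floor tax:
  Adjusted income: 684,100 kr + 91,700 kr + 59,600 kr = 835,400 kr
  Less exemption 60,000 kr → base 775,400 kr
  775,400 kr × 19% = 147,326 kr

Ordinary income tax:
  155,000 kr × 15% = 23,250 kr
  95,000 kr × 28% = 26,600 kr
  434,100 kr × 41% = 177,981 kr
  → 227,831 kr

227,831 kr > 147,326 kr, so the ordinary income tax governs.

227,831 kr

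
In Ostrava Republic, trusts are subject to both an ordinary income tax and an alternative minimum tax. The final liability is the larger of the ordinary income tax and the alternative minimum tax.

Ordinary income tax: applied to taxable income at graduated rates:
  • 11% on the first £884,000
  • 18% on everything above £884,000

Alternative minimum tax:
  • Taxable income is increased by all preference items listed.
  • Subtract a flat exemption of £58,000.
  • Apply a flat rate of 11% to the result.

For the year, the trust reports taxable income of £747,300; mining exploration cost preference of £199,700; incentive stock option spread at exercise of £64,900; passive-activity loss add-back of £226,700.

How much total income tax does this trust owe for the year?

£129,866

Ordinary income tax:
  £747,300 × 11% = £82,203

Alternative minimum tax:
  Adjusted income: £747,300 + £199,700 + £64,900 + £226,700 = £1,238,600
  Less exemption £58,000 → base £1,180,600
  £1,180,600 × 11% = £129,866

£129,866 > £82,203, so the alternative minimum tax is the binding amount.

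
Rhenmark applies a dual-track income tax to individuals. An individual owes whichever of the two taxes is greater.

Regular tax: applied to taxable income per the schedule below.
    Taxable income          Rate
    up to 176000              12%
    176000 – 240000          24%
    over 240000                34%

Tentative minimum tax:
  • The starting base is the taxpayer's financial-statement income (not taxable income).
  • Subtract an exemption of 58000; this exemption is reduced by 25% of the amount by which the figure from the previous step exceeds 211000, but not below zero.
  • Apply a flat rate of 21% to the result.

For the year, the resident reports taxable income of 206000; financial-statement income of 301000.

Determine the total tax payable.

55755

Tentative minimum tax:
  Base (financial-statement income): 301000
  Exemption: 58000 − 25% × (301000 − 211000) = 58000 − 22500 = 35500
  Base: 301000 − 35500 = 265500
  265500 × 21% = 55755

Regular tax:
  176000 × 12% = 21120
  30000 × 24% = 7200
  → 28320

55755 > 28320, so the tentative minimum tax is the binding amount.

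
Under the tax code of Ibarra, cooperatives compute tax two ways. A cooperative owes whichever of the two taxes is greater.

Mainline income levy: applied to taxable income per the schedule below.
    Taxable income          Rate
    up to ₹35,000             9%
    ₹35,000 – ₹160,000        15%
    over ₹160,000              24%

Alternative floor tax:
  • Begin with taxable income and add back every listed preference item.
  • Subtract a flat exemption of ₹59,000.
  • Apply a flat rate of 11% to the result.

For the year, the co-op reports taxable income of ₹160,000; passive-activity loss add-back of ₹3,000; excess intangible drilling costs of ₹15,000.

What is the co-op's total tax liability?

Mainline income levy:
  ₹35,000 × 9% = ₹3,150
  ₹125,000 × 15% = ₹18,750
  → ₹21,900

Alternative floor tax:
  Adjusted income: ₹160,000 + ₹3,000 + ₹15,000 = ₹178,000
  Less exemption ₹59,000 → base ₹119,000
  ₹119,000 × 11% = ₹13,090

₹21,900 > ₹13,090, so the mainline income levy governs.

₹21,900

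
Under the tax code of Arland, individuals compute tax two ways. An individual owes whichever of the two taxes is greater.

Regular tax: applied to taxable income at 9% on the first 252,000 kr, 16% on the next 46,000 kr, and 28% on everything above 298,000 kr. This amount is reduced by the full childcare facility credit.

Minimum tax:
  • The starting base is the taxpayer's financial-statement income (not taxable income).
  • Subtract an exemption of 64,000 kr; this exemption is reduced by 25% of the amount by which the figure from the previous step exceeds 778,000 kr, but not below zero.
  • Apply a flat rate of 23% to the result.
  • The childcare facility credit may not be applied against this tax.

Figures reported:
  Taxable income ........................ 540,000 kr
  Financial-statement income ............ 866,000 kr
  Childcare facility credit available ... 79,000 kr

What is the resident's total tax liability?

189,520 kr

Minimum tax:
  Base (financial-statement income): 866,000 kr
  Exemption: 64,000 kr − 25% × (866,000 kr − 778,000 kr) = 64,000 kr − 22,000 kr = 42,000 kr
  Base: 866,000 kr − 42,000 kr = 824,000 kr
  824,000 kr × 23% = 189,520 kr

Regular tax:
  252,000 kr × 9% = 22,680 kr
  46,000 kr × 16% = 7,360 kr
  242,000 kr × 28% = 67,760 kr
  → 97,800 kr
  Less childcare facility credit 79,000 kr → 18,800 kr

189,520 kr > 18,800 kr, so the minimum tax is the binding amount.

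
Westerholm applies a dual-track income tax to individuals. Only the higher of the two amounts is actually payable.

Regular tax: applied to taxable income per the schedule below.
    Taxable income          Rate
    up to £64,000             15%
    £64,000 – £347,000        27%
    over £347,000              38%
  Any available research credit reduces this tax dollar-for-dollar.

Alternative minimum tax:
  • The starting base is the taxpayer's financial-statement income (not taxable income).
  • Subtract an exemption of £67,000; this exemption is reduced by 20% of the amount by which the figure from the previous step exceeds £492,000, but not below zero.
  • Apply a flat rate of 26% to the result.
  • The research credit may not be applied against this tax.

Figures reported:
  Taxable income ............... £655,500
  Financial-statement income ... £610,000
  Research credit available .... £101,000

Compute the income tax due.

Regular tax:
  £64,000 × 15% = £9,600
  £283,000 × 27% = £76,410
  £308,500 × 38% = £117,230
  → £203,240
  Less research credit £101,000 → £102,240

Alternative minimum tax:
  Base (financial-statement income): £610,000
  Exemption: £67,000 − 20% × (£610,000 − £492,000) = £67,000 − £23,600 = £43,400
  Base: £610,000 − £43,400 = £566,600
  £566,600 × 26% = £147,316

£147,316 > £102,240, so the alternative minimum tax is the binding amount.

£147,316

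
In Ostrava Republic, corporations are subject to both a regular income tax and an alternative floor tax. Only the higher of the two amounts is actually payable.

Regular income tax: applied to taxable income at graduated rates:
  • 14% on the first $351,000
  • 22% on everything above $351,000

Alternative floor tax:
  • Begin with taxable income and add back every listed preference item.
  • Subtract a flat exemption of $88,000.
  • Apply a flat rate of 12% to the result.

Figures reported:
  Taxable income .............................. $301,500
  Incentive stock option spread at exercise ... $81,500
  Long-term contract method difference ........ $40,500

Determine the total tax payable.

$42,210

Alternative floor tax:
  Adjusted income: $301,500 + $81,500 + $40,500 = $423,500
  Less exemption $88,000 → base $335,500
  $335,500 × 12% = $40,260

Regular income tax:
  $301,500 × 14% = $42,210

$42,210 > $40,260, so the regular income tax governs.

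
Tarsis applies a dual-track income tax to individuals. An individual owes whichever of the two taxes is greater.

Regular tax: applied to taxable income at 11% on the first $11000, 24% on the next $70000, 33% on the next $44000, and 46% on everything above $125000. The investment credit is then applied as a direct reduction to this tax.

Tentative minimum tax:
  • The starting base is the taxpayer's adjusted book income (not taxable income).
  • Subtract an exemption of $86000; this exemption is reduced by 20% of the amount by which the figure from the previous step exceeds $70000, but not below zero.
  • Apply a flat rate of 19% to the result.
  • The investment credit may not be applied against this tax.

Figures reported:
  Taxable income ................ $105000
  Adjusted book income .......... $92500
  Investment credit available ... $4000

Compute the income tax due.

$21930

Tentative minimum tax:
  Base (adjusted book income): $92500
  Exemption: $86000 − 20% × ($92500 − $70000) = $86000 − $4500 = $81500
  Base: $92500 − $81500 = $11000
  $11000 × 19% = $2090

Regular tax:
  $11000 × 11% = $1210
  $70000 × 24% = $16800
  $24000 × 33% = $7920
  → $25930
  Less investment credit $4000 → $21930

$21930 > $2090, so the regular tax governs.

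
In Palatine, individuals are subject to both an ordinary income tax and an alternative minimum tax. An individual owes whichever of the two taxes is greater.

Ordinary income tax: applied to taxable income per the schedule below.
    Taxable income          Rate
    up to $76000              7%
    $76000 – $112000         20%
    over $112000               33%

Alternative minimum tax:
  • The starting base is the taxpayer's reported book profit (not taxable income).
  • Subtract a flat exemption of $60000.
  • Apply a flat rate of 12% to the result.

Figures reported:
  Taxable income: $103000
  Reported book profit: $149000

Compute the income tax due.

$10720

Ordinary income tax:
  $76000 × 7% = $5320
  $27000 × 20% = $5400
  → $10720

Alternative minimum tax:
  Base (reported book profit): $149000
  Less exemption $60000 → base $89000
  $89000 × 12% = $10680

$10720 > $10680, so the ordinary income tax governs.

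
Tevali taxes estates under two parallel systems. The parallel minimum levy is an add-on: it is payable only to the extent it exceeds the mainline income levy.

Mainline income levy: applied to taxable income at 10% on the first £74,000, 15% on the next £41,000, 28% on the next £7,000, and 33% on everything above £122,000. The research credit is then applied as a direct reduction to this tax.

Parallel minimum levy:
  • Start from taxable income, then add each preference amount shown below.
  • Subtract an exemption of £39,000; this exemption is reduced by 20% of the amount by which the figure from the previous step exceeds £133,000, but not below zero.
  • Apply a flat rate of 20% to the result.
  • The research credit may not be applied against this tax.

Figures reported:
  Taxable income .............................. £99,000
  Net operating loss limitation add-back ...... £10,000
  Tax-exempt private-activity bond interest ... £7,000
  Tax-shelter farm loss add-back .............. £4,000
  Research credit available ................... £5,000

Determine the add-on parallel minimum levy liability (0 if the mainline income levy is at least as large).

Mainline income levy:
  £74,000 × 10% = £7,400
  £25,000 × 15% = £3,750
  → £11,150
  Less research credit £5,000 → £6,150

Parallel minimum levy:
  Adjusted income: £99,000 + £10,000 + £7,000 + £4,000 = £120,000
  Exemption: £120,000 ≤ £133,000, so full £39,000 applies
  Base: £120,000 − £39,000 = £81,000
  £81,000 × 20% = £16,200

Excess of parallel minimum levy over mainline income levy: £16,200 − £6,150 = £10,050.

£10,050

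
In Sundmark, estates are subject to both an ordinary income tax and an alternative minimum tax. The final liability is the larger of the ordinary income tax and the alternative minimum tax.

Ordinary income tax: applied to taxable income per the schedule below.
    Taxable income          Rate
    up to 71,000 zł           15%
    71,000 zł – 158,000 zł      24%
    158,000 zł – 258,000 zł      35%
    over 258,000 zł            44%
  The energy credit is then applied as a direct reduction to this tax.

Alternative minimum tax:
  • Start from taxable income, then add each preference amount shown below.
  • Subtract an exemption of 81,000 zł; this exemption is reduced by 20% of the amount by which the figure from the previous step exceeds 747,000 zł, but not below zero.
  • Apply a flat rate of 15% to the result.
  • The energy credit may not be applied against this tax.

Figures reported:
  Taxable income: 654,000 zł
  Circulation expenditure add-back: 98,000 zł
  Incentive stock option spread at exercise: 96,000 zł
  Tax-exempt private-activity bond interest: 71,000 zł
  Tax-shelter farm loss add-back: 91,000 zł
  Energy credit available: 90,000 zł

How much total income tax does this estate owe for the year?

150,770 zł

Alternative minimum tax:
  Adjusted income: 654,000 zł + 98,000 zł + 96,000 zł + 71,000 zł + 91,000 zł = 1,010,000 zł
  Exemption: 81,000 zł − 20% × (1,010,000 zł − 747,000 zł) = 81,000 zł − 52,600 zł = 28,400 zł
  Base: 1,010,000 zł − 28,400 zł = 981,600 zł
  981,600 zł × 15% = 147,240 zł

Ordinary income tax:
  71,000 zł × 15% = 10,650 zł
  87,000 zł × 24% = 20,880 zł
  100,000 zł × 35% = 35,000 zł
  396,000 zł × 44% = 174,240 zł
  → 240,770 zł
  Less energy credit 90,000 zł → 150,770 zł

150,770 zł > 147,240 zł, so the ordinary income tax governs.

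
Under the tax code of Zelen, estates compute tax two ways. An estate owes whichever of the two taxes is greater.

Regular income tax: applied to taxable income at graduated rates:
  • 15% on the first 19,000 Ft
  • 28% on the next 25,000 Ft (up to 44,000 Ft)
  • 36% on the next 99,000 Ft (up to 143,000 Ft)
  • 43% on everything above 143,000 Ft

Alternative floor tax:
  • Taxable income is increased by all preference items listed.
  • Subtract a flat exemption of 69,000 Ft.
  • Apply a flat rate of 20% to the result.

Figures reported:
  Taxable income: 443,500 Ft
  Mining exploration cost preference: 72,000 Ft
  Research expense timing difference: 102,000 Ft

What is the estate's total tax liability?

Alternative floor tax:
  Adjusted income: 443,500 Ft + 72,000 Ft + 102,000 Ft = 617,500 Ft
  Less exemption 69,000 Ft → base 548,500 Ft
  548,500 Ft × 20% = 109,700 Ft

Regular income tax:
  19,000 Ft × 15% = 2,850 Ft
  25,000 Ft × 28% = 7,000 Ft
  99,000 Ft × 36% = 35,640 Ft
  300,500 Ft × 43% = 129,215 Ft
  → 174,705 Ft

174,705 Ft > 109,700 Ft, so the regular income tax governs.

174,705 Ft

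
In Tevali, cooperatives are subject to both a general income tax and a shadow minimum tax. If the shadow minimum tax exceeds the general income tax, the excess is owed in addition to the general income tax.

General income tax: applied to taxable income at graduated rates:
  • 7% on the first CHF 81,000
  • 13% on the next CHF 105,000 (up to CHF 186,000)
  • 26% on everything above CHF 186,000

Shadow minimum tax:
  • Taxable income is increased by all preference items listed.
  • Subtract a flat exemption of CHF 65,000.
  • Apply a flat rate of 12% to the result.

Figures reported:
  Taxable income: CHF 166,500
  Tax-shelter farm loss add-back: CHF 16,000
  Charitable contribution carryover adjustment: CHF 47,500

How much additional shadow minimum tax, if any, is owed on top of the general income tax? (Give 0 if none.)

General income tax:
  CHF 81,000 × 7% = CHF 5,670
  CHF 85,500 × 13% = CHF 11,115
  → CHF 16,785

Shadow minimum tax:
  Adjusted income: CHF 166,500 + CHF 16,000 + CHF 47,500 = CHF 230,000
  Less exemption CHF 65,000 → base CHF 165,000
  CHF 165,000 × 12% = CHF 19,800

Excess of shadow minimum tax over general income tax: CHF 19,800 − CHF 16,785 = CHF 3,015.

CHF 3,015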